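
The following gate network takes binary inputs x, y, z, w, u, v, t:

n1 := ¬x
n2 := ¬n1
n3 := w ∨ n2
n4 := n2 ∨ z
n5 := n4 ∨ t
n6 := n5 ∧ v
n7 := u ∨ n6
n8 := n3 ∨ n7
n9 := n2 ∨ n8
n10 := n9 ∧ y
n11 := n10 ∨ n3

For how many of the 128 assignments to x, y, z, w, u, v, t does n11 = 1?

107

n11 = n10 ∨ n3 must be 1, so at least one of n10, n3 is 1.
Enumerating the 128 input combinations, 107 give n11 = 1 and 21 give n11 = 0.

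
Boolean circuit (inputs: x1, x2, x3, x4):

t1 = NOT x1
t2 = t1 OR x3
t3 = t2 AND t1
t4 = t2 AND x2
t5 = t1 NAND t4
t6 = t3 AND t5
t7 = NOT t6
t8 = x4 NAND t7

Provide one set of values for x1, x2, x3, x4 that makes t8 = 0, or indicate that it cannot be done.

t8 = x4 NAND t7 must be 0, so both x4 = 1 and t7 = 1.
t7 = NOT t6 must be 1, so t6 = 0.
t6 = t3 AND t5 must be 0, so at least one of t3, t5 is 0.
Check with x1=1, x2=0, x3=1, x4=1:
t1 = NOT x1 = NOT 1 = 0
t2 = t1 OR x3 = 0 OR 1 = 1
t3 = t2 AND t1 = 1 AND 0 = 0
t4 = t2 AND x2 = 1 AND 0 = 0
t5 = t1 NAND t4 = 0 NAND 0 = 1
t6 = t3 AND t5 = 0 AND 1 = 0
t7 = NOT t6 = NOT 0 = 1
t8 = x4 NAND t7 = 1 NAND 1 = 0
So t8 = 0 as required.

x1=1, x2=0, x3=1, x4=1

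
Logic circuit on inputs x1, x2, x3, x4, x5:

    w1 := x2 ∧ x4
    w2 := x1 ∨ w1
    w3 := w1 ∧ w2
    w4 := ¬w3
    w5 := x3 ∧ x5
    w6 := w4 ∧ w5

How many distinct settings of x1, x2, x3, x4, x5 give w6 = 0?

26

w6 = w4 ∧ w5 must be 0, so at least one of w4, w5 is 0.
Enumerating the 32 input combinations, 26 give w6 = 0 and 6 give w6 = 1.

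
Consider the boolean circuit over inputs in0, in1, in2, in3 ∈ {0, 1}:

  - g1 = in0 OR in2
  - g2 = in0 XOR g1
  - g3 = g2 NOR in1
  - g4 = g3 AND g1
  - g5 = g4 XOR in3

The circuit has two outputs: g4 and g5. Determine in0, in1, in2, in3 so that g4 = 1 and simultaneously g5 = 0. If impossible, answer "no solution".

Check with in0=1 in1=0 in2=0 in3=1:
g1 = in0 OR in2 = 1 OR 0 = 1
g2 = in0 XOR g1 = 1 XOR 1 = 0
g3 = g2 NOR in1 = 0 NOR 0 = 1
g4 = g3 AND g1 = 1 AND 1 = 1
g5 = g4 XOR in3 = 1 XOR 1 = 0
So g4 = 1 and g5 = 0.

in0=1 in1=0 in2=0 in3=1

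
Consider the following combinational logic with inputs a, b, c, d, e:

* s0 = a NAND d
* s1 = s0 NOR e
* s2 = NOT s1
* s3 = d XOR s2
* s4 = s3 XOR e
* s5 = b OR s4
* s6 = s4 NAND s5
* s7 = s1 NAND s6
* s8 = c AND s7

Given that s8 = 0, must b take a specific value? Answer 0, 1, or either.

Both values of b occur among assignments with s8 = 0:
  b=0: a=0, b=0, c=0, d=0, e=0
  b=1: a=0, b=1, c=0, d=0, e=0

either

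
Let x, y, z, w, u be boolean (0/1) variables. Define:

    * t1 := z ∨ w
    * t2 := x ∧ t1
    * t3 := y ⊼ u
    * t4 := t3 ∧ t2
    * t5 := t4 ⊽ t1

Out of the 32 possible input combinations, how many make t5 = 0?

t5 = t4 ⊽ t1 must be 0, so at least one of t4, t1 is 1.
Enumerating the 32 input combinations, 24 give t5 = 0 and 8 give t5 = 1.

24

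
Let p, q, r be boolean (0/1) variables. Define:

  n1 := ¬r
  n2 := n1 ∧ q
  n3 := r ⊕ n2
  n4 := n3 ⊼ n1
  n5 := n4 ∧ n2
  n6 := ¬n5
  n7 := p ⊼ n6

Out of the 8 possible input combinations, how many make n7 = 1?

n7 = p ⊼ n6 must be 1, so at least one of p, n6 is 0.
Satisfying assignments:
  p=0, q=0, r=0
  p=0, q=0, r=1
  p=0, q=1, r=0
  p=0, q=1, r=1

4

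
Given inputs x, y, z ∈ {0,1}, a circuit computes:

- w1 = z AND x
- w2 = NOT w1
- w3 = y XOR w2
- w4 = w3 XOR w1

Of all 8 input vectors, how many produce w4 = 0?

4

w4 = w3 XOR w1 must be 0, so w3 and w1 are equal.
Satisfying assignments:
  x=0, y=1, z=0
  x=0, y=1, z=1
  x=1, y=1, z=0
  x=1, y=1, z=1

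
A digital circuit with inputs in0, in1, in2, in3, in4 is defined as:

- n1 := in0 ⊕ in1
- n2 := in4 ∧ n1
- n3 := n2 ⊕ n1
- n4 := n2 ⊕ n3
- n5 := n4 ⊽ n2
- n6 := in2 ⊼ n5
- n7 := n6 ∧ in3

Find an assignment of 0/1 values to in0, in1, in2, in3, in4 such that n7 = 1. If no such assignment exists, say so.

n7 = n6 ∧ in3 must be 1, so both n6 = 1 and in3 = 1.
n6 = in2 ⊼ n5 must be 1, so at least one of in2, n5 is 0.
Check with in0=1, in1=0, in2=1, in3=1, in4=1:
n1 = in0 ⊕ in1 = 1 ⊕ 0 = 1
n2 = in4 ∧ n1 = 1 ∧ 1 = 1
n3 = n2 ⊕ n1 = 1 ⊕ 1 = 0
n4 = n2 ⊕ n3 = 1 ⊕ 0 = 1
n5 = n4 ⊽ n2 = 1 ⊽ 1 = 0
n6 = in2 ⊼ n5 = 1 ⊼ 0 = 1
n7 = n6 ∧ in3 = 1 ∧ 1 = 1
So n7 = 1 as required.

in0=1, in1=0, in2=1, in3=1, in4=1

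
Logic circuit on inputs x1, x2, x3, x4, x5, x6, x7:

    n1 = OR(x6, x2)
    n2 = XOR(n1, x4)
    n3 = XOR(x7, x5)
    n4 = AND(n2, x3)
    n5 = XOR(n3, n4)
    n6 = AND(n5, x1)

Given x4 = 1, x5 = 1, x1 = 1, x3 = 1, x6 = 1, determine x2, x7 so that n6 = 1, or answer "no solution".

x2=0, x7=0

n6 = AND(n5, x1) must be 1, so both n5 = 1 and x1 = 1.
n5 = XOR(n3, n4) must be 1, so n3 and n4 differ.
Check with x4 = 1, x5 = 1, x1 = 1, x3 = 1, x6 = 1 and x2=0, x7=0:
n1 = OR(x6, x2) = OR(1, 0) = 1
n2 = XOR(n1, x4) = XOR(1, 1) = 0
n3 = XOR(x7, x5) = XOR(0, 1) = 1
n4 = AND(n2, x3) = AND(0, 1) = 0
n5 = XOR(n3, n4) = XOR(1, 0) = 1
n6 = AND(n5, x1) = AND(1, 1) = 1
So n6 = 1.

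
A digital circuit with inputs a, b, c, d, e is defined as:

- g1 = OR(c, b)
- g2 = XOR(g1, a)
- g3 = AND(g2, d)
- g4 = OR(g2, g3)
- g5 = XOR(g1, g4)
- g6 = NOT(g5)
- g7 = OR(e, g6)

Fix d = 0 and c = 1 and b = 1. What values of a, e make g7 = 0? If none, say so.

a=1, e=0

g7 = OR(e, g6) must be 0, so both e = 0 and g6 = 0.
Check with d = 0 and c = 1 and b = 1 and a=1, e=0:
g1 = OR(c, b) = OR(1, 1) = 1
g2 = XOR(g1, a) = XOR(1, 1) = 0
g3 = AND(g2, d) = AND(0, 0) = 0
g4 = OR(g2, g3) = OR(0, 0) = 0
g5 = XOR(g1, g4) = XOR(1, 0) = 1
g6 = NOT(g5) = NOT 1 = 0
g7 = OR(e, g6) = OR(0, 0) = 0
So g7 = 0.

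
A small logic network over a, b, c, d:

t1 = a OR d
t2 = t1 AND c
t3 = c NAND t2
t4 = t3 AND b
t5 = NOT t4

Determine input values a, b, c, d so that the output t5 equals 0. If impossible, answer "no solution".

t5 = NOT t4 must be 0, so t4 = 1.
t4 = t3 AND b must be 1, so both t3 = 1 and b = 1.
Check with a=1 b=1 c=0 d=1:
t1 = a OR d = 1 OR 1 = 1
t2 = t1 AND c = 1 AND 0 = 0
t3 = c NAND t2 = 0 NAND 0 = 1
t4 = t3 AND b = 1 AND 1 = 1
t5 = NOT t4 = NOT 1 = 0
So t5 = 0 as required.

a=1 b=1 c=0 d=1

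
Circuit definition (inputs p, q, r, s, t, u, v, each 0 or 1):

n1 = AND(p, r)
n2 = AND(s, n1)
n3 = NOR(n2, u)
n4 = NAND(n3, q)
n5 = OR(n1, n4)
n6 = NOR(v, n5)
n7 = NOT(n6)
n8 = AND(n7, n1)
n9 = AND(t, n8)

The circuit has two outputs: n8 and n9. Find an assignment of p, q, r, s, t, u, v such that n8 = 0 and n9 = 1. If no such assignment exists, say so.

Across all 128 input combinations, none give both n8 = 0 and n9 = 1.

no solution exists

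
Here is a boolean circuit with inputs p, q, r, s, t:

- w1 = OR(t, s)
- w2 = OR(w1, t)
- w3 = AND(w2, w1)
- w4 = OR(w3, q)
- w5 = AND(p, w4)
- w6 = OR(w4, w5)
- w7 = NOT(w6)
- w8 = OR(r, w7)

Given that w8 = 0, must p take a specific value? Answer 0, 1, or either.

either

Both values of p occur among assignments with w8 = 0:
  p=0: p=0, q=0, r=0, s=0, t=1
  p=1: p=1, q=0, r=0, s=0, t=1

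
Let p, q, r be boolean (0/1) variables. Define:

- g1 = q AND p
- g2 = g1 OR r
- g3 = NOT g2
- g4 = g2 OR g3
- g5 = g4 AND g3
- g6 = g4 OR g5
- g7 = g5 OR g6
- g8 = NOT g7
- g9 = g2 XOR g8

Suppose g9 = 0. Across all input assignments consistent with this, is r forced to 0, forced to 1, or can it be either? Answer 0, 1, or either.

0

g9 = g2 XOR g8 must be 0, so g2 and g8 are equal.
Every assignment with g9 = 0 has r = 0; there are 3 such assignment(s).
  p=0, q=0, r=0
  p=0, q=1, r=0
  p=1, q=0, r=0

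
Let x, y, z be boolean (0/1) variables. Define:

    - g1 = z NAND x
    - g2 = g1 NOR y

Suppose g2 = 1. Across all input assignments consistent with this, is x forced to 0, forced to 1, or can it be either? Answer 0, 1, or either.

g2 = g1 NOR y must be 1, so both g1 = 0 and y = 0.
g1 = z NAND x must be 0, so both z = 1 and x = 1.
Every assignment with g2 = 1 has x = 1; there are 1 such assignment(s).
  x=1, y=0, z=1

1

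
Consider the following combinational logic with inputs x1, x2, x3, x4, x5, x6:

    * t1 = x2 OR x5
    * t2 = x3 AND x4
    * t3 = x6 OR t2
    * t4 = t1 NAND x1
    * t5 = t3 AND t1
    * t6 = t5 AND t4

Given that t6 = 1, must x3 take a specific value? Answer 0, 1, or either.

Both values of x3 occur among assignments with t6 = 1:
  x3=0: x1=0, x2=0, x3=0, x4=0, x5=1, x6=1
  x3=1: x1=0, x2=0, x3=1, x4=0, x5=1, x6=1

either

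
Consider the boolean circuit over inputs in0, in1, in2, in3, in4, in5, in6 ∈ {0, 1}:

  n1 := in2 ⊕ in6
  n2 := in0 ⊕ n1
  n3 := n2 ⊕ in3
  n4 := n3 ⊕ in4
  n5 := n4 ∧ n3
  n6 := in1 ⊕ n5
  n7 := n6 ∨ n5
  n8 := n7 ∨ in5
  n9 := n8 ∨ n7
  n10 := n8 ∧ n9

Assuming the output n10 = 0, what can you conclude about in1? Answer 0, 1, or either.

n10 = n8 ∧ n9 must be 0, so at least one of n8, n9 is 0.
Every assignment with n10 = 0 has in1 = 0; there are 24 such assignment(s).

0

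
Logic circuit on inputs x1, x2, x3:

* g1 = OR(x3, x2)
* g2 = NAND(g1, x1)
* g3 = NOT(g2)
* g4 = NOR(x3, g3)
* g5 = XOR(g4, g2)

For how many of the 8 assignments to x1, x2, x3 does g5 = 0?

g5 = XOR(g4, g2) must be 0, so g4 and g2 are equal.
Satisfying assignments:
  x1=0, x2=0, x3=0
  x1=0, x2=1, x3=0
  x1=1, x2=0, x3=0
  x1=1, x2=0, x3=1
  x1=1, x2=1, x3=0
  x1=1, x2=1, x3=1

6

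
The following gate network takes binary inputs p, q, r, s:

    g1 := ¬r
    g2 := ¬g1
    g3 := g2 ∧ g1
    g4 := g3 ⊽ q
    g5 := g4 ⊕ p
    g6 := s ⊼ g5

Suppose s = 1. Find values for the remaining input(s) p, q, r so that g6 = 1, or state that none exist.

p=1 q=0 r=0

Check with s = 1 and p=1, q=0, r=0:
g1 = ¬r = ¬0 = 1
g2 = ¬g1 = ¬1 = 0
g3 = g2 ∧ g1 = 0 ∧ 1 = 0
g4 = g3 ⊽ q = 0 ⊽ 0 = 1
g5 = g4 ⊕ p = 1 ⊕ 1 = 0
g6 = s ⊼ g5 = 1 ⊼ 0 = 1
So g6 = 1.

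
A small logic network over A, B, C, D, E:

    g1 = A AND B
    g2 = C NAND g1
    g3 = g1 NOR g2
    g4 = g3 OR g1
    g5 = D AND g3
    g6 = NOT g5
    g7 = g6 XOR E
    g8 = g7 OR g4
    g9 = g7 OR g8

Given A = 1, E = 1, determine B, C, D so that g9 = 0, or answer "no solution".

g9 = g7 OR g8 must be 0, so both g7 = 0 and g8 = 0.
Check with A = 1, E = 1 and B=0, C=0, D=0:
g1 = A AND B = 1 AND 0 = 0
g2 = C NAND g1 = 0 NAND 0 = 1
g3 = g1 NOR g2 = 0 NOR 1 = 0
g4 = g3 OR g1 = 0 OR 0 = 0
g5 = D AND g3 = 0 AND 0 = 0
g6 = NOT g5 = NOT 0 = 1
g7 = g6 XOR E = 1 XOR 1 = 0
g8 = g7 OR g4 = 0 OR 0 = 0
g9 = g7 OR g8 = 0 OR 0 = 0
So g9 = 0.

B=0 C=0 D=0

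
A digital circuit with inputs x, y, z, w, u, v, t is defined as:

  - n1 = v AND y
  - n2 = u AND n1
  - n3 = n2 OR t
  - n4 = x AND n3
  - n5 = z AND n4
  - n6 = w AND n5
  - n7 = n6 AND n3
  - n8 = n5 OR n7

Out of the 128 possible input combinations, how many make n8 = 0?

n8 = n5 OR n7 must be 0, so both n5 = 0 and n7 = 0.
n5 = z AND n4 must be 0, so at least one of z, n4 is 0.
Enumerating the 128 input combinations, 110 give n8 = 0 and 18 give n8 = 1.

110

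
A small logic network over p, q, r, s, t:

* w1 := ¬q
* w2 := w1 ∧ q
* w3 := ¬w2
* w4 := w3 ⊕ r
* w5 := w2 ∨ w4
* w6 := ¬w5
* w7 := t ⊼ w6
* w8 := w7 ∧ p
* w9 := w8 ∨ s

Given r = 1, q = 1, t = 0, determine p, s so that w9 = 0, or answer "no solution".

p=0, s=0

Check with r = 1, q = 1, t = 0 and p=0, s=0:
w1 = ¬q = ¬1 = 0
w2 = w1 ∧ q = 0 ∧ 1 = 0
w3 = ¬w2 = ¬0 = 1
w4 = w3 ⊕ r = 1 ⊕ 1 = 0
w5 = w2 ∨ w4 = 0 ∨ 0 = 0
w6 = ¬w5 = ¬0 = 1
w7 = t ⊼ w6 = 0 ⊼ 1 = 1
w8 = w7 ∧ p = 1 ∧ 0 = 0
w9 = w8 ∨ s = 0 ∨ 0 = 0
So w9 = 0.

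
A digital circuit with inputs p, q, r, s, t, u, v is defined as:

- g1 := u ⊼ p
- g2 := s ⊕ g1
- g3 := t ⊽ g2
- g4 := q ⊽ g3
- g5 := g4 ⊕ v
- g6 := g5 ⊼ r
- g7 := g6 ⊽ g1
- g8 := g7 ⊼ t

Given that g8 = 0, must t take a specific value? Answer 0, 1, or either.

g8 = g7 ⊼ t must be 0, so both g7 = 1 and t = 1.
g7 = g6 ⊽ g1 must be 1, so both g6 = 0 and g1 = 0.
Every assignment with g8 = 0 has t = 1; there are 4 such assignment(s).
  p=1, q=0, r=1, s=0, t=1, u=1, v=0
  p=1, q=0, r=1, s=1, t=1, u=1, v=0
  p=1, q=1, r=1, s=0, t=1, u=1, v=1
  p=1, q=1, r=1, s=1, t=1, u=1, v=1

1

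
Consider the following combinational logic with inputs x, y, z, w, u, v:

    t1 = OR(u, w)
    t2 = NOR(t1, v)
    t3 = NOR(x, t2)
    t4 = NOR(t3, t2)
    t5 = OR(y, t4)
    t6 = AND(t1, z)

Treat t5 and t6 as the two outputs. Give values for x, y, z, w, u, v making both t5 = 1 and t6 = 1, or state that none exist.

x=1 y=1 z=1 w=0 u=1 v=0

Check with x=1 y=1 z=1 w=0 u=1 v=0:
t1 = OR(u, w) = OR(1, 0) = 1
t2 = NOR(t1, v) = NOR(1, 0) = 0
t3 = NOR(x, t2) = NOR(1, 0) = 0
t4 = NOR(t3, t2) = NOR(0, 0) = 1
t5 = OR(y, t4) = OR(1, 1) = 1
t6 = AND(t1, z) = AND(1, 1) = 1
So t5 = 1 and t6 = 1.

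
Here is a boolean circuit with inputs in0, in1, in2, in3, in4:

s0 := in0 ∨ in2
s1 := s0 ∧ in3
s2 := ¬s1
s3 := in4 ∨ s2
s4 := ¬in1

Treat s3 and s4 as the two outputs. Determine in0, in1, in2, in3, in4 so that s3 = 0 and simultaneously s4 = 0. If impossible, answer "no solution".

in0=1, in1=1, in2=1, in3=1, in4=0

Check with in0=1, in1=1, in2=1, in3=1, in4=0:
s0 = in0 ∨ in2 = 1 ∨ 1 = 1
s1 = s0 ∧ in3 = 1 ∧ 1 = 1
s2 = ¬s1 = ¬1 = 0
s3 = in4 ∨ s2 = 0 ∨ 0 = 0
s4 = ¬in1 = ¬1 = 0
So s3 = 0 and s4 = 0.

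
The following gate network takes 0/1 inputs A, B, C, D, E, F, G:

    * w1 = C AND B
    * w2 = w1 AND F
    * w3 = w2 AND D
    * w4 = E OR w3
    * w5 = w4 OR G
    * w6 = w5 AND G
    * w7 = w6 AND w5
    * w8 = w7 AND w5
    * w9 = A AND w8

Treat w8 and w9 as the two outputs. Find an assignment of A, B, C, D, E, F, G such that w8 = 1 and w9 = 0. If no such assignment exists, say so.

A=0, B=1, C=1, D=0, E=1, F=0, G=1

Check with A=0, B=1, C=1, D=0, E=1, F=0, G=1:
w1 = C AND B = 1 AND 1 = 1
w2 = w1 AND F = 1 AND 0 = 0
w3 = w2 AND D = 0 AND 0 = 0
w4 = E OR w3 = 1 OR 0 = 1
w5 = w4 OR G = 1 OR 1 = 1
w6 = w5 AND G = 1 AND 1 = 1
w7 = w6 AND w5 = 1 AND 1 = 1
w8 = w7 AND w5 = 1 AND 1 = 1
w9 = A AND w8 = 0 AND 1 = 0
So w8 = 1 and w9 = 0.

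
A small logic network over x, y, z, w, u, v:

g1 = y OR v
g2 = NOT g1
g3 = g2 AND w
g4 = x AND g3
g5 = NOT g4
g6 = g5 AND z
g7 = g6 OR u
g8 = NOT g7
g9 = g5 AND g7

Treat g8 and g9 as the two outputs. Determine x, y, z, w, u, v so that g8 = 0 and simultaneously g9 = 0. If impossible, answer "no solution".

Check with x=1 y=0 z=0 w=1 u=1 v=0:
g1 = y OR v = 0 OR 0 = 0
g2 = NOT g1 = NOT 0 = 1
g3 = g2 AND w = 1 AND 1 = 1
g4 = x AND g3 = 1 AND 1 = 1
g5 = NOT g4 = NOT 1 = 0
g6 = g5 AND z = 0 AND 0 = 0
g7 = g6 OR u = 0 OR 1 = 1
g8 = NOT g7 = NOT 1 = 0
g9 = g5 AND g7 = 0 AND 1 = 0
So g8 = 0 and g9 = 0.

x=1 y=0 z=0 w=1 u=1 v=0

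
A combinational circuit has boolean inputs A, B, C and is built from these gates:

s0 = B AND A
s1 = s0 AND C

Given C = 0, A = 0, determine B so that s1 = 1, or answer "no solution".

no solution exists

With C = 0, A = 0 fixed, none of the 2 settings of B give s1 = 1.
For example, with B=1:
s0 = B AND A = 1 AND 0 = 0
s1 = s0 AND C = 0 AND 0 = 0
giving s1 = 0 ≠ 1.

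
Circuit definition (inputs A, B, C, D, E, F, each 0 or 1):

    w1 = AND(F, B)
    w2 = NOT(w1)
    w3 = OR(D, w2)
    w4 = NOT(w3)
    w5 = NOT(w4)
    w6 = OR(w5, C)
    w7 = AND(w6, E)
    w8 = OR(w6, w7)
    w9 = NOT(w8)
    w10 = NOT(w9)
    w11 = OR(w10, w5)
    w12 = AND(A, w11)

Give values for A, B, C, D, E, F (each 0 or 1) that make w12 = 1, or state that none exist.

A=1 B=0 C=1 D=1 E=0 F=1

w12 = AND(A, w11) must be 1, so both A = 1 and w11 = 1.
w11 = OR(w10, w5) must be 1, so at least one of w10, w5 is 1.
Check with A=1 B=0 C=1 D=1 E=0 F=1:
w1 = AND(F, B) = AND(1, 0) = 0
w2 = NOT(w1) = NOT 0 = 1
w3 = OR(D, w2) = OR(1, 1) = 1
w4 = NOT(w3) = NOT 1 = 0
w5 = NOT(w4) = NOT 0 = 1
w6 = OR(w5, C) = OR(1, 1) = 1
w7 = AND(w6, E) = AND(1, 0) = 0
w8 = OR(w6, w7) = OR(1, 0) = 1
w9 = NOT(w8) = NOT 1 = 0
w10 = NOT(w9) = NOT 0 = 1
w11 = OR(w10, w5) = OR(1, 1) = 1
w12 = AND(A, w11) = AND(1, 1) = 1
So w12 = 1 as required.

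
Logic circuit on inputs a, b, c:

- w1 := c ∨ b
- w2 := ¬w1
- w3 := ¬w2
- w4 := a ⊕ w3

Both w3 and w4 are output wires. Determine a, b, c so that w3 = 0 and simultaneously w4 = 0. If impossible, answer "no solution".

Check with a=0, b=0, c=0:
w1 = c ∨ b = 0 ∨ 0 = 0
w2 = ¬w1 = ¬0 = 1
w3 = ¬w2 = ¬1 = 0
w4 = a ⊕ w3 = 0 ⊕ 0 = 0
So w3 = 0 and w4 = 0.

a=0, b=0, c=0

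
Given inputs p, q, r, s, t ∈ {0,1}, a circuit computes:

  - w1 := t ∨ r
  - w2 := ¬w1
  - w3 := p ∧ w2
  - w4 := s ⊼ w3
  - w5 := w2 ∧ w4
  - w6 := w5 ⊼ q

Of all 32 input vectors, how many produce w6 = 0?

3

w6 = w5 ⊼ q must be 0, so both w5 = 1 and q = 1.
Satisfying assignments:
  p=0, q=1, r=0, s=0, t=0
  p=0, q=1, r=0, s=1, t=0
  p=1, q=1, r=0, s=0, t=0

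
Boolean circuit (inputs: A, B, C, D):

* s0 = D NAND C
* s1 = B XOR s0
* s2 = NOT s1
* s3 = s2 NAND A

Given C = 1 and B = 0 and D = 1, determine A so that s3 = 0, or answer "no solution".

Check with C = 1 and B = 0 and D = 1 and A=1:
s0 = D NAND C = 1 NAND 1 = 0
s1 = B XOR s0 = 0 XOR 0 = 0
s2 = NOT s1 = NOT 0 = 1
s3 = s2 NAND A = 1 NAND 1 = 0
So s3 = 0.

A=1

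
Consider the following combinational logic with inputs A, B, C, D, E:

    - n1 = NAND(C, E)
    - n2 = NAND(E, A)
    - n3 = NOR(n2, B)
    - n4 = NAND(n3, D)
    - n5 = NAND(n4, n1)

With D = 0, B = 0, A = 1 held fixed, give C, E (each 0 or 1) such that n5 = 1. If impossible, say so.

Check with D = 0, B = 0, A = 1 and C=1, E=1:
n1 = NAND(C, E) = NAND(1, 1) = 0
n2 = NAND(E, A) = NAND(1, 1) = 0
n3 = NOR(n2, B) = NOR(0, 0) = 1
n4 = NAND(n3, D) = NAND(1, 0) = 1
n5 = NAND(n4, n1) = NAND(1, 0) = 1
So n5 = 1.

C=1 E=1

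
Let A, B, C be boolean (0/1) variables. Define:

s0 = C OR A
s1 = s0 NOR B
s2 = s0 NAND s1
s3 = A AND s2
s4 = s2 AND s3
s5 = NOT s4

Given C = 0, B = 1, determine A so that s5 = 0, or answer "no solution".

A=1

Check with C = 0, B = 1 and A=1:
s0 = C OR A = 0 OR 1 = 1
s1 = s0 NOR B = 1 NOR 1 = 0
s2 = s0 NAND s1 = 1 NAND 0 = 1
s3 = A AND s2 = 1 AND 1 = 1
s4 = s2 AND s3 = 1 AND 1 = 1
s5 = NOT s4 = NOT 1 = 0
So s5 = 0.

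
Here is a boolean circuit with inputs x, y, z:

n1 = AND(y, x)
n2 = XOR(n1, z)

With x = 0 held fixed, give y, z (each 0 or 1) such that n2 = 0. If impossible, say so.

y=1 z=0

n2 = XOR(n1, z) must be 0, so n1 and z are equal.
Check with x = 0 and y=1, z=0:
n1 = AND(y, x) = AND(1, 0) = 0
n2 = XOR(n1, z) = XOR(0, 0) = 0
So n2 = 0.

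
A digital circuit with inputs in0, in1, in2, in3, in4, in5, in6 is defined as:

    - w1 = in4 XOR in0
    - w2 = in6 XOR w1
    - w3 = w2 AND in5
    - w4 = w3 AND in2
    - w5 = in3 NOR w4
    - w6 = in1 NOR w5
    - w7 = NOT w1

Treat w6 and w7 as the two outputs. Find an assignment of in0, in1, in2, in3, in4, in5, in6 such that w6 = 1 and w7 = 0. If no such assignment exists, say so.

in0=1, in1=0, in2=1, in3=1, in4=0, in5=0, in6=0

Check with in0=1, in1=0, in2=1, in3=1, in4=0, in5=0, in6=0:
w1 = in4 XOR in0 = 0 XOR 1 = 1
w2 = in6 XOR w1 = 0 XOR 1 = 1
w3 = w2 AND in5 = 1 AND 0 = 0
w4 = w3 AND in2 = 0 AND 1 = 0
w5 = in3 NOR w4 = 1 NOR 0 = 0
w6 = in1 NOR w5 = 0 NOR 0 = 1
w7 = NOT w1 = NOT 1 = 0
So w6 = 1 and w7 = 0.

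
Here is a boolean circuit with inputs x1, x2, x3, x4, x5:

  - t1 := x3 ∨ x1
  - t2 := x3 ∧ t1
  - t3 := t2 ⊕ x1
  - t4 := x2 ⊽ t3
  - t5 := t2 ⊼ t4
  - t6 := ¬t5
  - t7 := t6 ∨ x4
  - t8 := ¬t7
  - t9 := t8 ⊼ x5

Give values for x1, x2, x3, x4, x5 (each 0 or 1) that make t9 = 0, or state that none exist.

t9 = t8 ⊼ x5 must be 0, so both t8 = 1 and x5 = 1.
t8 = ¬t7 must be 1, so t7 = 0.
t7 = t6 ∨ x4 must be 0, so both t6 = 0 and x4 = 0.
Check with x1=1, x2=0, x3=0, x4=0, x5=1:
t1 = x3 ∨ x1 = 0 ∨ 1 = 1
t2 = x3 ∧ t1 = 0 ∧ 1 = 0
t3 = t2 ⊕ x1 = 0 ⊕ 1 = 1
t4 = x2 ⊽ t3 = 0 ⊽ 1 = 0
t5 = t2 ⊼ t4 = 0 ⊼ 0 = 1
t6 = ¬t5 = ¬1 = 0
t7 = t6 ∨ x4 = 0 ∨ 0 = 0
t8 = ¬t7 = ¬0 = 1
t9 = t8 ⊼ x5 = 1 ⊼ 1 = 0
So t9 = 0 as required.

x1=1, x2=0, x3=0, x4=0, x5=1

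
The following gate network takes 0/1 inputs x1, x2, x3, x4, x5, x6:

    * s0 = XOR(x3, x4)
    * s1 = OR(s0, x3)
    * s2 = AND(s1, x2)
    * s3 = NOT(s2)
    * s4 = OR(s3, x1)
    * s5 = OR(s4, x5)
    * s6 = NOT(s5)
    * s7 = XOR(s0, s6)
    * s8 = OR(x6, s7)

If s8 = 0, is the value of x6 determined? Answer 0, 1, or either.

0

s8 = OR(x6, s7) must be 0, so both x6 = 0 and s7 = 0.
Every assignment with s8 = 0 has x6 = 0; there are 17 such assignment(s).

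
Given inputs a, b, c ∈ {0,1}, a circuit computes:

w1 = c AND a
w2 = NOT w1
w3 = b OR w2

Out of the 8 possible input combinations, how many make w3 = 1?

w3 = b OR w2 must be 1, so at least one of b, w2 is 1.
Enumerating the 8 input combinations, 7 give w3 = 1 and 1 give w3 = 0.

7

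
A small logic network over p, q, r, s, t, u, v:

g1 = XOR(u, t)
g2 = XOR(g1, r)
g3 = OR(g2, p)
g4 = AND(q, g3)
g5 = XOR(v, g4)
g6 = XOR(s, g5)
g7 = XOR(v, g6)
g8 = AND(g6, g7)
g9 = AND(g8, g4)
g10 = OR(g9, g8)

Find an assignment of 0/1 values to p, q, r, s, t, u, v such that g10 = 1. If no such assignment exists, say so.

p=0 q=1 r=0 s=1 t=1 u=1 v=0

g10 = OR(g9, g8) must be 1, so at least one of g9, g8 is 1.
Check with p=0 q=1 r=0 s=1 t=1 u=1 v=0:
g1 = XOR(u, t) = XOR(1, 1) = 0
g2 = XOR(g1, r) = XOR(0, 0) = 0
g3 = OR(g2, p) = OR(0, 0) = 0
g4 = AND(q, g3) = AND(1, 0) = 0
g5 = XOR(v, g4) = XOR(0, 0) = 0
g6 = XOR(s, g5) = XOR(1, 0) = 1
g7 = XOR(v, g6) = XOR(0, 1) = 1
g8 = AND(g6, g7) = AND(1, 1) = 1
g9 = AND(g8, g4) = AND(1, 0) = 0
g10 = OR(g9, g8) = OR(0, 1) = 1
So g10 = 1 as required.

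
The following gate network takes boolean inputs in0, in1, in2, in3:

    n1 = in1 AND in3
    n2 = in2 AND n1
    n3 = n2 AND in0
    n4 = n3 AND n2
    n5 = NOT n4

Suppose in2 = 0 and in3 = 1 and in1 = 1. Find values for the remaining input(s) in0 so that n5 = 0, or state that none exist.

With in2 = 0 and in3 = 1 and in1 = 1 fixed, none of the 2 settings of in0 give n5 = 0.
For example, with in0=1:
n1 = in1 AND in3 = 1 AND 1 = 1
n2 = in2 AND n1 = 0 AND 1 = 0
n3 = n2 AND in0 = 0 AND 1 = 0
n4 = n3 AND n2 = 0 AND 0 = 0
n5 = NOT n4 = NOT 0 = 1
giving n5 = 1 ≠ 0.

no solution exists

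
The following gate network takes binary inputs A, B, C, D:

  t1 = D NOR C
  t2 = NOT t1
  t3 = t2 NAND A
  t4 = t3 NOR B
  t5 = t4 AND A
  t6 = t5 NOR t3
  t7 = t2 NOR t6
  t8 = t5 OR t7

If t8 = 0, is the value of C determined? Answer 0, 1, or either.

Both values of C occur among assignments with t8 = 0:
  C=0: A=0, B=0, C=0, D=1
  C=1: A=0, B=0, C=1, D=0

either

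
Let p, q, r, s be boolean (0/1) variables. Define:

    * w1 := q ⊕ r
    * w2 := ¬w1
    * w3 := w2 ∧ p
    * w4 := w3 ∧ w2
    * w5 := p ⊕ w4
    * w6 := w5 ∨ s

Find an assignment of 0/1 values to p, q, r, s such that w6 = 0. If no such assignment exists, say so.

w6 = w5 ∨ s must be 0, so both w5 = 0 and s = 0.
Check with p=0, q=1, r=0, s=0:
w1 = q ⊕ r = 1 ⊕ 0 = 1
w2 = ¬w1 = ¬1 = 0
w3 = w2 ∧ p = 0 ∧ 0 = 0
w4 = w3 ∧ w2 = 0 ∧ 0 = 0
w5 = p ⊕ w4 = 0 ⊕ 0 = 0
w6 = w5 ∨ s = 0 ∨ 0 = 0
So w6 = 0 as required.

p=0, q=1, r=0, s=0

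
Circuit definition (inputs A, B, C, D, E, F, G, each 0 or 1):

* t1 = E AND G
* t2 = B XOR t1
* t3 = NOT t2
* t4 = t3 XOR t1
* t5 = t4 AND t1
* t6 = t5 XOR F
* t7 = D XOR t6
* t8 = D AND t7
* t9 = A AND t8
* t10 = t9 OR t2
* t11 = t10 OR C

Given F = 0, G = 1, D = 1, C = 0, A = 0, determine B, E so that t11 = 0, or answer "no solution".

B=0 E=0

t11 = t10 OR C must be 0, so both t10 = 0 and C = 0.
t10 = t9 OR t2 must be 0, so both t9 = 0 and t2 = 0.
Check with F = 0, G = 1, D = 1, C = 0, A = 0 and B=0, E=0:
t1 = E AND G = 0 AND 1 = 0
t2 = B XOR t1 = 0 XOR 0 = 0
t3 = NOT t2 = NOT 0 = 1
t4 = t3 XOR t1 = 1 XOR 0 = 1
t5 = t4 AND t1 = 1 AND 0 = 0
t6 = t5 XOR F = 0 XOR 0 = 0
t7 = D XOR t6 = 1 XOR 0 = 1
t8 = D AND t7 = 1 AND 1 = 1
t9 = A AND t8 = 0 AND 1 = 0
t10 = t9 OR t2 = 0 OR 0 = 0
t11 = t10 OR C = 0 OR 0 = 0
So t11 = 0.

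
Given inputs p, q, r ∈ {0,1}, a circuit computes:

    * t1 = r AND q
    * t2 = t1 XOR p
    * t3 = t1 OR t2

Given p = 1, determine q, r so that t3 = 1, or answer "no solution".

t3 = t1 OR t2 must be 1, so at least one of t1, t2 is 1.
Check with p = 1 and q=0, r=0:
t1 = r AND q = 0 AND 0 = 0
t2 = t1 XOR p = 0 XOR 1 = 1
t3 = t1 OR t2 = 0 OR 1 = 1
So t3 = 1.

q=0, r=0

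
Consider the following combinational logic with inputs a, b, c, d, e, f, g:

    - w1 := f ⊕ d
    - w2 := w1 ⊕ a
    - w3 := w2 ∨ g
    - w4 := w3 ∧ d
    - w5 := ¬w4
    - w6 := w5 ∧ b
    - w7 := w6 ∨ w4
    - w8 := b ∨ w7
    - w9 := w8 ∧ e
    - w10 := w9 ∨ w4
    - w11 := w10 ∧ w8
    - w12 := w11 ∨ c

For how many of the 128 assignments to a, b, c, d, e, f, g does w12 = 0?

w12 = w11 ∨ c must be 0, so both w11 = 0 and c = 0.
w11 = w10 ∧ w8 must be 0, so at least one of w10, w8 is 0.
Enumerating the 128 input combinations, 30 give w12 = 0 and 98 give w12 = 1.

30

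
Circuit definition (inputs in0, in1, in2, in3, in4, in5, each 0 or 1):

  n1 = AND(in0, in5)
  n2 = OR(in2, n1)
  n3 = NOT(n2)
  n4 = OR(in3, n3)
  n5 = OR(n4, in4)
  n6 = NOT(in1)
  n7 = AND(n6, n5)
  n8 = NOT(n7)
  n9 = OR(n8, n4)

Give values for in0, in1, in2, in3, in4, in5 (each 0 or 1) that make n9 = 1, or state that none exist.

Check with in0=1, in1=0, in2=1, in3=1, in4=1, in5=0:
n1 = AND(in0, in5) = AND(1, 0) = 0
n2 = OR(in2, n1) = OR(1, 0) = 1
n3 = NOT(n2) = NOT 1 = 0
n4 = OR(in3, n3) = OR(1, 0) = 1
n5 = OR(n4, in4) = OR(1, 1) = 1
n6 = NOT(in1) = NOT 0 = 1
n7 = AND(n6, n5) = AND(1, 1) = 1
n8 = NOT(n7) = NOT 1 = 0
n9 = OR(n8, n4) = OR(0, 1) = 1
So n9 = 1 as required.

in0=1, in1=0, in2=1, in3=1, in4=1, in5=0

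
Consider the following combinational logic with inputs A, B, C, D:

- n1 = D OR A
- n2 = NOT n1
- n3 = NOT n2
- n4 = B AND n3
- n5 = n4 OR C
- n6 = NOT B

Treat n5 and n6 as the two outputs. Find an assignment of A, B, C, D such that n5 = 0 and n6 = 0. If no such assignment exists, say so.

A=0, B=1, C=0, D=0

Check with A=0, B=1, C=0, D=0:
n1 = D OR A = 0 OR 0 = 0
n2 = NOT n1 = NOT 0 = 1
n3 = NOT n2 = NOT 1 = 0
n4 = B AND n3 = 1 AND 0 = 0
n5 = n4 OR C = 0 OR 0 = 0
n6 = NOT B = NOT 1 = 0
So n5 = 0 and n6 = 0.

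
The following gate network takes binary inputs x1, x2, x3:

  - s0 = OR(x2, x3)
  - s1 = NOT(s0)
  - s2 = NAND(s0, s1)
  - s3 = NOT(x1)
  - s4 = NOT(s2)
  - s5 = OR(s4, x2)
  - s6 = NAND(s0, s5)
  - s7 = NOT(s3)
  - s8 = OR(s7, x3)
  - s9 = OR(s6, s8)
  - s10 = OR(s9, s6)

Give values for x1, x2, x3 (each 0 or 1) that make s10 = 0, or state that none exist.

x1=0, x2=1, x3=0

s10 = OR(s9, s6) must be 0, so both s9 = 0 and s6 = 0.
s9 = OR(s6, s8) must be 0, so both s6 = 0 and s8 = 0.
Check with x1=0, x2=1, x3=0:
s0 = OR(x2, x3) = OR(1, 0) = 1
s1 = NOT(s0) = NOT 1 = 0
s2 = NAND(s0, s1) = NAND(1, 0) = 1
s3 = NOT(x1) = NOT 0 = 1
s4 = NOT(s2) = NOT 1 = 0
s5 = OR(s4, x2) = OR(0, 1) = 1
s6 = NAND(s0, s5) = NAND(1, 1) = 0
s7 = NOT(s3) = NOT 1 = 0
s8 = OR(s7, x3) = OR(0, 0) = 0
s9 = OR(s6, s8) = OR(0, 0) = 0
s10 = OR(s9, s6) = OR(0, 0) = 0
So s10 = 0 as required.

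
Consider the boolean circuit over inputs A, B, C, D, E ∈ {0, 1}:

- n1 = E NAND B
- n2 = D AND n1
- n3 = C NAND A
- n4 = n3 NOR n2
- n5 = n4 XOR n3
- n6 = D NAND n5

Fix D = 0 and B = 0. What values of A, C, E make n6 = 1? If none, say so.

A=1, C=0, E=0

n6 = D NAND n5 must be 1, so at least one of D, n5 is 0.
Check with D = 0 and B = 0 and A=1, C=0, E=0:
n1 = E NAND B = 0 NAND 0 = 1
n2 = D AND n1 = 0 AND 1 = 0
n3 = C NAND A = 0 NAND 1 = 1
n4 = n3 NOR n2 = 1 NOR 0 = 0
n5 = n4 XOR n3 = 0 XOR 1 = 1
n6 = D NAND n5 = 0 NAND 1 = 1
So n6 = 1.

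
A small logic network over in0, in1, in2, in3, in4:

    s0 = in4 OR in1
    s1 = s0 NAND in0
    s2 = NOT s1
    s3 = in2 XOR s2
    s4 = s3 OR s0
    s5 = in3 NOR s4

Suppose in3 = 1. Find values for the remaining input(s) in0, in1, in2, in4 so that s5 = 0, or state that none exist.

s5 = in3 NOR s4 must be 0, so at least one of in3, s4 is 1.
Check with in3 = 1 and in0=0, in1=1, in2=0, in4=0:
s0 = in4 OR in1 = 0 OR 1 = 1
s1 = s0 NAND in0 = 1 NAND 0 = 1
s2 = NOT s1 = NOT 1 = 0
s3 = in2 XOR s2 = 0 XOR 0 = 0
s4 = s3 OR s0 = 0 OR 1 = 1
s5 = in3 NOR s4 = 1 NOR 1 = 0
So s5 = 0.

in0=0 in1=1 in2=0 in4=0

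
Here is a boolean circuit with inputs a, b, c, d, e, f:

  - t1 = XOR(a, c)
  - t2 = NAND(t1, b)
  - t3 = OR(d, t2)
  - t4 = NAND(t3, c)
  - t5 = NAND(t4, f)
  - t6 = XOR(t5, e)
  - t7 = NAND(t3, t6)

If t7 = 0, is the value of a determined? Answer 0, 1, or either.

Both values of a occur among assignments with t7 = 0:
  a=0: a=0, b=0, c=0, d=0, e=0, f=0
  a=1: a=1, b=0, c=0, d=0, e=0, f=0

either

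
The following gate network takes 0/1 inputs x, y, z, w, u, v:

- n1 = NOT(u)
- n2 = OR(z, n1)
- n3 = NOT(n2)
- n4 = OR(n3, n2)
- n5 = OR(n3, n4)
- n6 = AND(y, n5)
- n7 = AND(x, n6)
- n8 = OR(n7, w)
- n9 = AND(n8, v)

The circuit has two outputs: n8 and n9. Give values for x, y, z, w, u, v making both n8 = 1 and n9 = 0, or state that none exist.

Check with x=1, y=0, z=1, w=1, u=1, v=0:
n1 = NOT(u) = NOT 1 = 0
n2 = OR(z, n1) = OR(1, 0) = 1
n3 = NOT(n2) = NOT 1 = 0
n4 = OR(n3, n2) = OR(0, 1) = 1
n5 = OR(n3, n4) = OR(0, 1) = 1
n6 = AND(y, n5) = AND(0, 1) = 0
n7 = AND(x, n6) = AND(1, 0) = 0
n8 = OR(n7, w) = OR(0, 1) = 1
n9 = AND(n8, v) = AND(1, 0) = 0
So n8 = 1 and n9 = 0.

x=1, y=0, z=1, w=1, u=1, v=0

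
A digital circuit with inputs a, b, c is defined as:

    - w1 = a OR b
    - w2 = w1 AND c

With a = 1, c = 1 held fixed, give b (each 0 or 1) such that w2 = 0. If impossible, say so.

no solution exists

With a = 1, c = 1 fixed, none of the 2 settings of b give w2 = 0.
For example, with b=1:
w1 = a OR b = 1 OR 1 = 1
w2 = w1 AND c = 1 AND 1 = 1
giving w2 = 1 ≠ 0.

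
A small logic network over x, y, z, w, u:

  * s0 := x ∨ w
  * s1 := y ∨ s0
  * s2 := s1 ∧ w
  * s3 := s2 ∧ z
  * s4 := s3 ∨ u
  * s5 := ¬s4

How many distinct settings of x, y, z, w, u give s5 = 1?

s5 = ¬s4 must be 1, so s4 = 0.
s4 = s3 ∨ u must be 0, so both s3 = 0 and u = 0.
s3 = s2 ∧ z must be 0, so at least one of s2, z is 0.
Enumerating the 32 input combinations, 12 give s5 = 1 and 20 give s5 = 0.

12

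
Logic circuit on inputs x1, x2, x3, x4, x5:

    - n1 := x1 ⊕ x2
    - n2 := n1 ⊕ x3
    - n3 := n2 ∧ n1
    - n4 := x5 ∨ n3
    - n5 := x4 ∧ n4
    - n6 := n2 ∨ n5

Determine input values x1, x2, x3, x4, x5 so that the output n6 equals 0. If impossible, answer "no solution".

n6 = n2 ∨ n5 must be 0, so both n2 = 0 and n5 = 0.
n2 = n1 ⊕ x3 must be 0, so n1 and x3 are equal.
Check with x1=0, x2=0, x3=0, x4=0, x5=1:
n1 = x1 ⊕ x2 = 0 ⊕ 0 = 0
n2 = n1 ⊕ x3 = 0 ⊕ 0 = 0
n3 = n2 ∧ n1 = 0 ∧ 0 = 0
n4 = x5 ∨ n3 = 1 ∨ 0 = 1
n5 = x4 ∧ n4 = 0 ∧ 1 = 0
n6 = n2 ∨ n5 = 0 ∨ 0 = 0
So n6 = 0 as required.

x1=0, x2=0, x3=0, x4=0, x5=1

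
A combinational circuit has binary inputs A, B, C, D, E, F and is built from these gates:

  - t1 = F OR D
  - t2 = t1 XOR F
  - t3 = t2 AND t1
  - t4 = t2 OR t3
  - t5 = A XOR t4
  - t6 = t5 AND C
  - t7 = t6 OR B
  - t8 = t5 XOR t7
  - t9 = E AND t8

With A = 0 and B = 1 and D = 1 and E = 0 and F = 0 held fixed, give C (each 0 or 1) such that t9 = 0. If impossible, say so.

t9 = E AND t8 must be 0, so at least one of E, t8 is 0.
Check with A = 0 and B = 1 and D = 1 and E = 0 and F = 0 and C=1:
t1 = F OR D = 0 OR 1 = 1
t2 = t1 XOR F = 1 XOR 0 = 1
t3 = t2 AND t1 = 1 AND 1 = 1
t4 = t2 OR t3 = 1 OR 1 = 1
t5 = A XOR t4 = 0 XOR 1 = 1
t6 = t5 AND C = 1 AND 1 = 1
t7 = t6 OR B = 1 OR 1 = 1
t8 = t5 XOR t7 = 1 XOR 1 = 0
t9 = E AND t8 = 0 AND 0 = 0
So t9 = 0.

C=1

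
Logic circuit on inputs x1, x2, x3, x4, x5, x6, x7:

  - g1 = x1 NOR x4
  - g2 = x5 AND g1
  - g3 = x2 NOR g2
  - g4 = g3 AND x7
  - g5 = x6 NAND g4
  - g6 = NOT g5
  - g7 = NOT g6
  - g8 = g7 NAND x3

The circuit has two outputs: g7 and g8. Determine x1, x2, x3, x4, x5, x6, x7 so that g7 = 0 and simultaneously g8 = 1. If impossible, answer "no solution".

Check with x1=1, x2=0, x3=1, x4=1, x5=0, x6=1, x7=1:
g1 = x1 NOR x4 = 1 NOR 1 = 0
g2 = x5 AND g1 = 0 AND 0 = 0
g3 = x2 NOR g2 = 0 NOR 0 = 1
g4 = g3 AND x7 = 1 AND 1 = 1
g5 = x6 NAND g4 = 1 NAND 1 = 0
g6 = NOT g5 = NOT 0 = 1
g7 = NOT g6 = NOT 1 = 0
g8 = g7 NAND x3 = 0 NAND 1 = 1
So g7 = 0 and g8 = 1.

x1=1, x2=0, x3=1, x4=1, x5=0, x6=1, x7=1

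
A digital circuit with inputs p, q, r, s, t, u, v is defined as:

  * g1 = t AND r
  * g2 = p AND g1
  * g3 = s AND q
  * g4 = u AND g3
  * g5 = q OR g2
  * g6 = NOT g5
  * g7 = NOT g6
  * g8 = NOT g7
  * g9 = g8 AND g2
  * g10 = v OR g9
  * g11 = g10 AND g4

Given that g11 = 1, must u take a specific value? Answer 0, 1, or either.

1

g11 = g10 AND g4 must be 1, so both g10 = 1 and g4 = 1.
g10 = v OR g9 must be 1, so at least one of v, g9 is 1.
Every assignment with g11 = 1 has u = 1; there are 8 such assignment(s).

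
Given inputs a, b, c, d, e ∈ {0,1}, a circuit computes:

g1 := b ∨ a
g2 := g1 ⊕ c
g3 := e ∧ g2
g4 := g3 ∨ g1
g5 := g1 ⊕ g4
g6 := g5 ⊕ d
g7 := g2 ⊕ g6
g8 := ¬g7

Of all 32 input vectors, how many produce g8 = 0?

g8 = ¬g7 must be 0, so g7 = 1.
g7 = g2 ⊕ g6 must be 1, so g2 and g6 differ.
Enumerating the 32 input combinations, 16 give g8 = 0 and 16 give g8 = 1.

16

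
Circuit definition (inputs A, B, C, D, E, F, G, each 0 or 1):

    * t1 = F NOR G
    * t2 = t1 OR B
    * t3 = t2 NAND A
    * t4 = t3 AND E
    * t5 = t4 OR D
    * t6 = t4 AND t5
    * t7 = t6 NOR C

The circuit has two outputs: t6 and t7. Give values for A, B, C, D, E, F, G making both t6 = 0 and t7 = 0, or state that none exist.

Check with A=0, B=0, C=1, D=0, E=0, F=1, G=1:
t1 = F NOR G = 1 NOR 1 = 0
t2 = t1 OR B = 0 OR 0 = 0
t3 = t2 NAND A = 0 NAND 0 = 1
t4 = t3 AND E = 1 AND 0 = 0
t5 = t4 OR D = 0 OR 0 = 0
t6 = t4 AND t5 = 0 AND 0 = 0
t7 = t6 NOR C = 0 NOR 1 = 0
So t6 = 0 and t7 = 0.

A=0, B=0, C=1, D=0, E=0, F=1, G=1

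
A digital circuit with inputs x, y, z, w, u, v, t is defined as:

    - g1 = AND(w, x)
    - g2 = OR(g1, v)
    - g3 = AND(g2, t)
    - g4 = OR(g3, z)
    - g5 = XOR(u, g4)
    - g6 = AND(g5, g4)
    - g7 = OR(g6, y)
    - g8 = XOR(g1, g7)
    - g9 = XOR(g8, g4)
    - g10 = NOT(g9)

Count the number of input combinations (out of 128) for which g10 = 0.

55

g10 = NOT(g9) must be 0, so g9 = 1.
g9 = XOR(g8, g4) must be 1, so g8 and g4 differ.
Enumerating the 128 input combinations, 55 give g10 = 0 and 73 give g10 = 1.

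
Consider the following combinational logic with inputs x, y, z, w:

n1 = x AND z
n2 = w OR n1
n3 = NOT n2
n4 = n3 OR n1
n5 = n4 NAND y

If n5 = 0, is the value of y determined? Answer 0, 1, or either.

1

n5 = n4 NAND y must be 0, so both n4 = 1 and y = 1.
n4 = n3 OR n1 must be 1, so at least one of n3, n1 is 1.
Every assignment with n5 = 0 has y = 1; there are 5 such assignment(s).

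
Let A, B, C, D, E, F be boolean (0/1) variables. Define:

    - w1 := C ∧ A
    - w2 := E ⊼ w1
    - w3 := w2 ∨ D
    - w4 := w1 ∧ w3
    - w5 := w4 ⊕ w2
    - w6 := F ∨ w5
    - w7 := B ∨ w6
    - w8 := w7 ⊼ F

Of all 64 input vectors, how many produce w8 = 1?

w8 = w7 ⊼ F must be 1, so at least one of w7, F is 0.
Enumerating the 64 input combinations, 32 give w8 = 1 and 32 give w8 = 0.

32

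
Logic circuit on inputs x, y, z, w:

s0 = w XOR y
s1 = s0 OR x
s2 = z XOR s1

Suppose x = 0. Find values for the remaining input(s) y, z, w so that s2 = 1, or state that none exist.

y=1 z=0 w=0

s2 = z XOR s1 must be 1, so z and s1 differ.
Check with x = 0 and y=1, z=0, w=0:
s0 = w XOR y = 0 XOR 1 = 1
s1 = s0 OR x = 1 OR 0 = 1
s2 = z XOR s1 = 0 XOR 1 = 1
So s2 = 1.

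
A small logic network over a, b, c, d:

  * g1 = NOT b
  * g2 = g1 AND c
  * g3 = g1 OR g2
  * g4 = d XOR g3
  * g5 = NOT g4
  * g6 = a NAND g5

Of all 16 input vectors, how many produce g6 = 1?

g6 = a NAND g5 must be 1, so at least one of a, g5 is 0.
Enumerating the 16 input combinations, 12 give g6 = 1 and 4 give g6 = 0.

12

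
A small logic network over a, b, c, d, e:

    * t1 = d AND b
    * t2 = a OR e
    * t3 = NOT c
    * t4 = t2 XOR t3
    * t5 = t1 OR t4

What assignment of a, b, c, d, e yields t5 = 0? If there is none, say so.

t5 = t1 OR t4 must be 0, so both t1 = 0 and t4 = 0.
Check with a=1, b=1, c=0, d=0, e=1:
t1 = d AND b = 0 AND 1 = 0
t2 = a OR e = 1 OR 1 = 1
t3 = NOT c = NOT 0 = 1
t4 = t2 XOR t3 = 1 XOR 1 = 0
t5 = t1 OR t4 = 0 OR 0 = 0
So t5 = 0 as required.

a=1, b=1, c=0, d=0, e=1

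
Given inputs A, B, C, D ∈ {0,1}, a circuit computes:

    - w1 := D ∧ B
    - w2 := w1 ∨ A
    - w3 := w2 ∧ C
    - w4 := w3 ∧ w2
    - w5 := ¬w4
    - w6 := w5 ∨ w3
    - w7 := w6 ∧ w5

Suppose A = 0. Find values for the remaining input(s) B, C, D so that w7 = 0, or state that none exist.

B=1, C=1, D=1

Check with A = 0 and B=1, C=1, D=1:
w1 = D ∧ B = 1 ∧ 1 = 1
w2 = w1 ∨ A = 1 ∨ 0 = 1
w3 = w2 ∧ C = 1 ∧ 1 = 1
w4 = w3 ∧ w2 = 1 ∧ 1 = 1
w5 = ¬w4 = ¬1 = 0
w6 = w5 ∨ w3 = 0 ∨ 1 = 1
w7 = w6 ∧ w5 = 1 ∧ 0 = 0
So w7 = 0.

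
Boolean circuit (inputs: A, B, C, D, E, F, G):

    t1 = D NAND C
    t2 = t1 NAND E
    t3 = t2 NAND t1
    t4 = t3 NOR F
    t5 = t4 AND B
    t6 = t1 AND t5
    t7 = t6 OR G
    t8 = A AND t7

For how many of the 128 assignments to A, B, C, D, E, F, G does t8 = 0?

93

t8 = A AND t7 must be 0, so at least one of A, t7 is 0.
Enumerating the 128 input combinations, 93 give t8 = 0 and 35 give t8 = 1.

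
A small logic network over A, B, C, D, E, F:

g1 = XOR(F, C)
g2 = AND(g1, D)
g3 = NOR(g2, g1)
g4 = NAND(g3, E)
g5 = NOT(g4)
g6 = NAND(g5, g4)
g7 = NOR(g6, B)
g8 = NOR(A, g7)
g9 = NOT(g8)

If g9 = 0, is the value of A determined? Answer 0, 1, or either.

0

g9 = NOT(g8) must be 0, so g8 = 1.
g8 = NOR(A, g7) must be 1, so both A = 0 and g7 = 0.
g7 = NOR(g6, B) must be 0, so at least one of g6, B is 1.
Every assignment with g9 = 0 has A = 0; there are 32 such assignment(s).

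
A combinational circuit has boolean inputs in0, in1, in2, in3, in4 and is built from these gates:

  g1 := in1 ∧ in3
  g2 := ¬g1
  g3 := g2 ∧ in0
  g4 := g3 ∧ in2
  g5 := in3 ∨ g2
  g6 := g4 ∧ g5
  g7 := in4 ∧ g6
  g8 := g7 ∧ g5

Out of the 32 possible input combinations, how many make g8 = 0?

g8 = g7 ∧ g5 must be 0, so at least one of g7, g5 is 0.
Enumerating the 32 input combinations, 29 give g8 = 0 and 3 give g8 = 1.

29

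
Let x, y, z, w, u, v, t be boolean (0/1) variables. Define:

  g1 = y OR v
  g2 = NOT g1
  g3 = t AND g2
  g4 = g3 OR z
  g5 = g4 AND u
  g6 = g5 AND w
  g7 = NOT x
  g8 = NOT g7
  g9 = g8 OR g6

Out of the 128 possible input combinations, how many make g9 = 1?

g9 = g8 OR g6 must be 1, so at least one of g8, g6 is 1.
Enumerating the 128 input combinations, 73 give g9 = 1 and 55 give g9 = 0.

73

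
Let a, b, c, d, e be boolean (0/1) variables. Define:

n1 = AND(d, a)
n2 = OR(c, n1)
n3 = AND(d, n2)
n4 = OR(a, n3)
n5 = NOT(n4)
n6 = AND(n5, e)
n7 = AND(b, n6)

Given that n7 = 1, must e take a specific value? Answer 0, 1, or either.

n7 = AND(b, n6) must be 1, so both b = 1 and n6 = 1.
n6 = AND(n5, e) must be 1, so both n5 = 1 and e = 1.
n5 = NOT(n4) must be 1, so n4 = 0.
Every assignment with n7 = 1 has e = 1; there are 3 such assignment(s).
  a=0, b=1, c=0, d=0, e=1
  a=0, b=1, c=0, d=1, e=1
  a=0, b=1, c=1, d=0, e=1

1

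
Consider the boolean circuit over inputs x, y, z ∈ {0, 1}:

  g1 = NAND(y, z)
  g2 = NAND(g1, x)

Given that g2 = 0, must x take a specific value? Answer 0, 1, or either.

1

g2 = NAND(g1, x) must be 0, so both g1 = 1 and x = 1.
g1 = NAND(y, z) must be 1, so at least one of y, z is 0.
Every assignment with g2 = 0 has x = 1; there are 3 such assignment(s).
  x=1, y=0, z=0
  x=1, y=0, z=1
  x=1, y=1, z=0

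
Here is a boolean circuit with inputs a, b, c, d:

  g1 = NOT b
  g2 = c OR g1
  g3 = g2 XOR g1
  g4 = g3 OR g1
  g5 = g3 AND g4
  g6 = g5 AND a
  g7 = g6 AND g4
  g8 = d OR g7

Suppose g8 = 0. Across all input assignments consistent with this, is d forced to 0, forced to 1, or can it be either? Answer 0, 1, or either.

0

g8 = d OR g7 must be 0, so both d = 0 and g7 = 0.
Every assignment with g8 = 0 has d = 0; there are 7 such assignment(s).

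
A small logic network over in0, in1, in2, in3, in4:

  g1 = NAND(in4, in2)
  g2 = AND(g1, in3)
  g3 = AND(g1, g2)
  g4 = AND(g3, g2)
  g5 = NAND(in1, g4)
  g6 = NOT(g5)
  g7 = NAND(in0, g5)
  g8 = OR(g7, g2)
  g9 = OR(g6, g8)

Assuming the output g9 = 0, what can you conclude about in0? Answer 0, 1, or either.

1

g9 = OR(g6, g8) must be 0, so both g6 = 0 and g8 = 0.
g6 = NOT(g5) must be 0, so g5 = 1.
Every assignment with g9 = 0 has in0 = 1; there are 10 such assignment(s).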